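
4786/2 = 2393 = 2393.00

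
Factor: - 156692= - 2^2*43^1 * 911^1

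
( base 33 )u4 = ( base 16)3e2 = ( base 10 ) 994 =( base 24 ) 1HA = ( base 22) 214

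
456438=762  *599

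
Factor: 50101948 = 2^2 * 13^1*963499^1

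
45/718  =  45/718  =  0.06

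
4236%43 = 22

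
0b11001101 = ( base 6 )541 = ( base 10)205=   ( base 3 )21121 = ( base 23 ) 8L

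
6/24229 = 6/24229 = 0.00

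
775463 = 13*59651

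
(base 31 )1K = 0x33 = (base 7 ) 102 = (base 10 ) 51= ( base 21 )29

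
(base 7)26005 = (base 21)fbj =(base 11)5181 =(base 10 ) 6865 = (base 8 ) 15321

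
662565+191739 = 854304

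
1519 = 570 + 949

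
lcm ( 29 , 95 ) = 2755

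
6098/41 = 148 + 30/41 =148.73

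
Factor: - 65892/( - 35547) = 2^2*19^1* 41^ ( -1)  =  76/41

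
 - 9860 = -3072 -6788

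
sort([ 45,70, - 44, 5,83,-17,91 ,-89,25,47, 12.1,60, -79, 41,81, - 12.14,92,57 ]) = [-89, - 79, - 44,-17, - 12.14,5, 12.1,25,41, 45, 47, 57,60, 70,81, 83,  91,92 ]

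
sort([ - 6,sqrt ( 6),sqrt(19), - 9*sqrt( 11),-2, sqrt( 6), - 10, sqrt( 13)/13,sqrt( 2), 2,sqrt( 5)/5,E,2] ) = [ - 9*sqrt( 11),-10, - 6, - 2,sqrt (13)/13 , sqrt(  5 ) /5,sqrt( 2 ), 2,2 , sqrt( 6 ),sqrt( 6 ), E,sqrt(19 )] 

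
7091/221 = 7091/221 =32.09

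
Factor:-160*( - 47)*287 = 2158240 = 2^5 *5^1*7^1*41^1 * 47^1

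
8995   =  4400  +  4595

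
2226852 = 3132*711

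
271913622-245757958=26155664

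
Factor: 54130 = 2^1*5^1*5413^1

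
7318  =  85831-78513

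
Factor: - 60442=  - 2^1*47^1*643^1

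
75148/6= 12524 + 2/3 = 12524.67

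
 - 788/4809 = -1 + 4021/4809 = - 0.16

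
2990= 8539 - 5549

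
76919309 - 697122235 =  - 620202926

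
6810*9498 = 64681380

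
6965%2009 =938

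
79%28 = 23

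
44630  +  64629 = 109259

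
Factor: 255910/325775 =2^1*5^( - 1)*83^( -1 )*163^1 = 326/415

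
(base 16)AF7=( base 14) 1047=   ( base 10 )2807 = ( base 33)2j2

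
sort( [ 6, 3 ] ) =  [3,  6 ] 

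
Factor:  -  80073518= - 2^1*7^1*251^1 * 22787^1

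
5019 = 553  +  4466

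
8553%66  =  39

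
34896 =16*2181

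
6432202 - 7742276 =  - 1310074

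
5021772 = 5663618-641846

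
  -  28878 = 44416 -73294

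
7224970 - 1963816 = 5261154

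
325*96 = 31200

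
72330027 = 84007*861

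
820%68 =4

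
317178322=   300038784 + 17139538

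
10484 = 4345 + 6139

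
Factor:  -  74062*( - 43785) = 2^1*3^2*5^1 * 7^1*19^1*139^1*1949^1 = 3242804670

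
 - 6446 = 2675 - 9121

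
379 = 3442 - 3063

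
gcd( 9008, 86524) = 4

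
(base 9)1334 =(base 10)1003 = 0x3eb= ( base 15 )46d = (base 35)SN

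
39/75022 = 39/75022 = 0.00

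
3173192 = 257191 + 2916001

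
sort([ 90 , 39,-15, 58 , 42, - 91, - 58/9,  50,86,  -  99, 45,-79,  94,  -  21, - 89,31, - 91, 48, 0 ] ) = [ - 99,  -  91,-91 ,- 89, - 79,-21, - 15,- 58/9, 0, 31,39, 42,45, 48,  50, 58,86, 90,94 ]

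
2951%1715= 1236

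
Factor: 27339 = 3^1 * 13^1 * 701^1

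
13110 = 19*690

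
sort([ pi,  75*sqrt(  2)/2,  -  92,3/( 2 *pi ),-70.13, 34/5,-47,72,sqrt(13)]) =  [ - 92,  -  70.13, - 47, 3/( 2*pi ),pi,sqrt(13),34/5, 75*sqrt( 2) /2, 72]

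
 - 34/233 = - 1 + 199/233= - 0.15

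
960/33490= 96/3349 = 0.03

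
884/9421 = 884/9421 =0.09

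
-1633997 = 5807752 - 7441749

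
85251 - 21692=63559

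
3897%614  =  213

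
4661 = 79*59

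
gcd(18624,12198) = 6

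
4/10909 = 4/10909 = 0.00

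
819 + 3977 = 4796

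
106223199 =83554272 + 22668927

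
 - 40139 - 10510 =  - 50649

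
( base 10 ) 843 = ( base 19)267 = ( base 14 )443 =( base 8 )1513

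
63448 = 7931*8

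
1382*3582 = 4950324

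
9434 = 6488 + 2946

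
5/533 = 5/533 = 0.01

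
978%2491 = 978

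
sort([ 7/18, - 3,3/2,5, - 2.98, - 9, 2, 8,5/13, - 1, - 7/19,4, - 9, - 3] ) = [-9, - 9, - 3, - 3,  -  2.98, - 1,  -  7/19,5/13,7/18, 3/2, 2,4,5,8 ] 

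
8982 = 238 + 8744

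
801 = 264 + 537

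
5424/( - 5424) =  - 1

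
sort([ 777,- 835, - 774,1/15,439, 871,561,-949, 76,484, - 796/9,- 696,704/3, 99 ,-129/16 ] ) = [-949, - 835,-774, - 696, - 796/9, - 129/16,1/15, 76, 99,704/3,439, 484,561,777,871] 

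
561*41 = 23001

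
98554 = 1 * 98554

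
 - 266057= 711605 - 977662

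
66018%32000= 2018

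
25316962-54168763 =-28851801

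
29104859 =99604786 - 70499927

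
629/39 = 16 + 5/39  =  16.13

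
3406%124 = 58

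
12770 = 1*12770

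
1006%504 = 502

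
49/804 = 49/804  =  0.06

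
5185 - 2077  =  3108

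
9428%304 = 4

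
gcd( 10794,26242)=2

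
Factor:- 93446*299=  - 27940354 = -2^1 * 13^1*23^1*46723^1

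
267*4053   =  1082151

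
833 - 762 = 71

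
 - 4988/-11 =4988/11   =  453.45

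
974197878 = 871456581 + 102741297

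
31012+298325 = 329337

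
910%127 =21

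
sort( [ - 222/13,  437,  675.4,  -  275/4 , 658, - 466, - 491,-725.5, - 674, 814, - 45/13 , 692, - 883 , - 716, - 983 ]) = [-983 , - 883, - 725.5, -716,- 674, - 491, - 466  , - 275/4, - 222/13, - 45/13,  437, 658,675.4,  692, 814 ]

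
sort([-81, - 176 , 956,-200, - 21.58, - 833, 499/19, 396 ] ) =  [-833,  -  200, - 176, - 81,-21.58, 499/19, 396, 956] 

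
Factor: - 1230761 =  -7^1  *193^1*911^1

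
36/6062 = 18/3031 = 0.01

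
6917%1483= 985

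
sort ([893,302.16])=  [ 302.16,893]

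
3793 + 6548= 10341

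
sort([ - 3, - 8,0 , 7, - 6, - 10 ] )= [- 10, - 8, - 6, - 3, 0,7 ]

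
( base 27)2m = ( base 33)2a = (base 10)76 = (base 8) 114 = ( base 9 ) 84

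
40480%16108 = 8264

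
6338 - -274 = 6612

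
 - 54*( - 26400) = 1425600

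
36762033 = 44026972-7264939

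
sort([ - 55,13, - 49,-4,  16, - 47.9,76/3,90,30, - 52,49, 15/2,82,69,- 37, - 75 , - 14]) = [ - 75, - 55, - 52, - 49, - 47.9,  -  37, - 14, - 4,15/2,13,16, 76/3,30 , 49 , 69,82,90 ]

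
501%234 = 33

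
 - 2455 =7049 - 9504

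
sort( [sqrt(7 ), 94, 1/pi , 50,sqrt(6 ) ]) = [ 1/pi,sqrt ( 6 ), sqrt( 7) , 50,94]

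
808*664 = 536512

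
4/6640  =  1/1660 = 0.00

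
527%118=55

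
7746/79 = 7746/79= 98.05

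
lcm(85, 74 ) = 6290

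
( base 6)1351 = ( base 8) 543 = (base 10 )355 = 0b101100011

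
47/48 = 47/48 = 0.98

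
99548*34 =3384632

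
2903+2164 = 5067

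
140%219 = 140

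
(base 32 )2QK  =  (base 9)3872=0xb54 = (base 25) 4g0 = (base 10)2900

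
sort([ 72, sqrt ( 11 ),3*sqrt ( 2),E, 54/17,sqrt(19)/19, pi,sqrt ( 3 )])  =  [ sqrt(19 ) /19,sqrt(3),E,pi,54/17,  sqrt( 11) , 3*sqrt( 2),72 ] 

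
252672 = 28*9024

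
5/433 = 5/433 = 0.01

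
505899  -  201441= 304458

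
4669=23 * 203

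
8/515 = 8/515 = 0.02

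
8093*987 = 7987791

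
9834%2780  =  1494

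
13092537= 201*65137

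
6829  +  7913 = 14742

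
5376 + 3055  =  8431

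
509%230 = 49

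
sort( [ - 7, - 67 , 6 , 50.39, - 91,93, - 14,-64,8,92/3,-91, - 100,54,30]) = [-100, -91, - 91,  -  67, - 64,  -  14 ,-7,6,8, 30,92/3, 50.39,54, 93]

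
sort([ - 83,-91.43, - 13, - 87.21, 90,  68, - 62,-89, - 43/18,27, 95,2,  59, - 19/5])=[ - 91.43, - 89, - 87.21, - 83,  -  62, - 13, - 19/5, - 43/18,2,27, 59, 68, 90, 95]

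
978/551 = 978/551  =  1.77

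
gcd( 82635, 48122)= 1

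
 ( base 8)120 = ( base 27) 2Q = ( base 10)80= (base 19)44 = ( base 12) 68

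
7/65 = 7/65 = 0.11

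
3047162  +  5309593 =8356755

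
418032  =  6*69672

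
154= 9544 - 9390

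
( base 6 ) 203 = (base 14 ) 55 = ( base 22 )39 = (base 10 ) 75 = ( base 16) 4b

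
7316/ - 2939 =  - 3 + 1501/2939 = -2.49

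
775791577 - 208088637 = 567702940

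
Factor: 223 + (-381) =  - 158 = - 2^1*79^1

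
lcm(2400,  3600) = 7200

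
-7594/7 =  - 1085 + 1/7 = - 1084.86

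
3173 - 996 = 2177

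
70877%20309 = 9950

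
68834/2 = 34417=   34417.00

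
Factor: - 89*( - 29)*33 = 3^1*11^1 *29^1*89^1 = 85173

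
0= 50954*0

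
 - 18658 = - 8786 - 9872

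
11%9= 2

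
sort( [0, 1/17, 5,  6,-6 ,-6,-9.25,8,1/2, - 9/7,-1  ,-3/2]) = [ - 9.25,-6,-6,-3/2, - 9/7,  -  1,0, 1/17,1/2, 5 , 6, 8] 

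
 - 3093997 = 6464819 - 9558816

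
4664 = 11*424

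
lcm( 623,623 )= 623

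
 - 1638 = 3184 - 4822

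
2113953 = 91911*23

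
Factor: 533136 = 2^4*3^1*29^1*383^1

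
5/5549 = 5/5549  =  0.00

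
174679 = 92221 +82458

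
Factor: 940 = 2^2 * 5^1 * 47^1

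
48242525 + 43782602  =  92025127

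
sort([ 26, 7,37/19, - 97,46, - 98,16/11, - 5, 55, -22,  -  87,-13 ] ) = [ - 98,-97, - 87,- 22,  -  13,- 5,16/11,37/19,7, 26 , 46, 55 ]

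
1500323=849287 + 651036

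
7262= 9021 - 1759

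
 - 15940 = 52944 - 68884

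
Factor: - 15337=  - 7^2*313^1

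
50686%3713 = 2417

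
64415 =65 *991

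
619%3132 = 619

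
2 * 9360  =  18720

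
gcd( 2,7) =1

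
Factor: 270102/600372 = 413/918 = 2^( -1) * 3^(- 3)*7^1*17^ (- 1)*59^1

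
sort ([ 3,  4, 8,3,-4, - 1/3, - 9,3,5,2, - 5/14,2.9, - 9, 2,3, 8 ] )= [-9, - 9, - 4, - 5/14, - 1/3,2, 2,2.9,3,3,3,3,4, 5,8,8]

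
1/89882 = 1/89882 = 0.00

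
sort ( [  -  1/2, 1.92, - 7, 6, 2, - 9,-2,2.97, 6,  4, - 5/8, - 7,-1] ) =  [ - 9, - 7,-7, - 2, -1, - 5/8, - 1/2, 1.92, 2, 2.97, 4, 6, 6 ]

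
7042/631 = 7042/631 = 11.16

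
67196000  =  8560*7850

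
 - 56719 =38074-94793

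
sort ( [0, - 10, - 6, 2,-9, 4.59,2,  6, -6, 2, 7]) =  [ - 10, - 9, - 6,- 6, 0,2 , 2, 2,  4.59, 6,  7]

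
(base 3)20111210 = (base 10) 4746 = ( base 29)5IJ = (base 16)128a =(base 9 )6453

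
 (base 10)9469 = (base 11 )7129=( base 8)22375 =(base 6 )111501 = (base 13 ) 4405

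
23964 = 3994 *6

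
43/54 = 43/54 = 0.80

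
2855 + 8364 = 11219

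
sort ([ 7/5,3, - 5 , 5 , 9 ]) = [-5, 7/5,  3, 5, 9 ] 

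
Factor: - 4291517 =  - 79^1* 54323^1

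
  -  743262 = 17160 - 760422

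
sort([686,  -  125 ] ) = [  -  125, 686 ] 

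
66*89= 5874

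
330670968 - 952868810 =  - 622197842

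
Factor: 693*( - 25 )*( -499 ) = 8645175= 3^2*5^2*7^1*11^1*499^1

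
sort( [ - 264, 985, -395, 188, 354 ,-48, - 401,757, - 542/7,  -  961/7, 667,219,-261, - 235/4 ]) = [ - 401, - 395,  -  264 , - 261, - 961/7, - 542/7, - 235/4, - 48, 188,219, 354, 667,757, 985] 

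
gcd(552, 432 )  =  24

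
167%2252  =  167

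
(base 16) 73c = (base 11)1434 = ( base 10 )1852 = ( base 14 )964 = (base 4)130330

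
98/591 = 98/591 = 0.17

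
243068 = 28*8681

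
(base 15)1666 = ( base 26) 73b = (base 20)c11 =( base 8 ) 11325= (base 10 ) 4821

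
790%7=6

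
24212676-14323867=9888809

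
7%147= 7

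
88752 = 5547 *16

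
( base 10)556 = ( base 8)1054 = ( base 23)114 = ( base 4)20230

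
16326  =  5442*3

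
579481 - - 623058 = 1202539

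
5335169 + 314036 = 5649205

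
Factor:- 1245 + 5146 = 3901 = 47^1*83^1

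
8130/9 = 2710/3 = 903.33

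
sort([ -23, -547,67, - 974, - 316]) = [ -974, - 547,-316, - 23 , 67 ]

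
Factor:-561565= - 5^1* 31^1*3623^1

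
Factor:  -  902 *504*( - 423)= 2^4*3^4*7^1*11^1 * 41^1*47^1  =  192299184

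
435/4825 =87/965 = 0.09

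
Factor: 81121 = 23^1*3527^1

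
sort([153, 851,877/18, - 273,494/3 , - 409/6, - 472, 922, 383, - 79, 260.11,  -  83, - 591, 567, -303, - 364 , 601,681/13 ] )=[ - 591, - 472, - 364,-303, - 273, - 83, - 79,  -  409/6, 877/18,681/13 , 153 , 494/3,  260.11, 383,567, 601,851, 922 ]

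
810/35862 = 135/5977 = 0.02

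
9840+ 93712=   103552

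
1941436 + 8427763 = 10369199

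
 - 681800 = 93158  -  774958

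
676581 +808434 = 1485015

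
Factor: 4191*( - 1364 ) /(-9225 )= 1905508/3075= 2^2*3^( - 1 )*5^( - 2)*11^2* 31^1* 41^ ( - 1 )*127^1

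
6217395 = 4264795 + 1952600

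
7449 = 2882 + 4567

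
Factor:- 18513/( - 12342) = 3/2 = 2^( - 1)*3^1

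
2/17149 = 2/17149 = 0.00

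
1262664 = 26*48564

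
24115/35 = 689 = 689.00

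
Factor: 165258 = 2^1*3^2*9181^1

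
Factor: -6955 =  - 5^1*13^1*107^1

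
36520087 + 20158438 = 56678525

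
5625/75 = 75=75.00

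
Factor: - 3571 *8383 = -29935693=- 83^1*101^1*3571^1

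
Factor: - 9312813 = - 3^4*114973^1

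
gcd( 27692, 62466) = 2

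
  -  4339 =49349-53688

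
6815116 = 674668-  - 6140448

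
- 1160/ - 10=116/1=116.00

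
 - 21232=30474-51706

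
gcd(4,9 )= 1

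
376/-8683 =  - 376/8683= - 0.04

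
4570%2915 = 1655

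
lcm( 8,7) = 56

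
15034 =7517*2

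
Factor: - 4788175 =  - 5^2*7^1 * 27361^1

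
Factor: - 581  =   - 7^1*83^1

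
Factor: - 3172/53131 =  - 2^2 * 67^( - 1)= -  4/67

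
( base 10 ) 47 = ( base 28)1j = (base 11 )43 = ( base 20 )27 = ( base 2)101111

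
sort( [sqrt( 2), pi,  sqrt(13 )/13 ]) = [sqrt(13)/13,  sqrt( 2),  pi ] 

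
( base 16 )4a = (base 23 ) 35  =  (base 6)202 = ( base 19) 3h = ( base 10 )74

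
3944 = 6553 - 2609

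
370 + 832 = 1202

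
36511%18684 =17827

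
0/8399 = 0 = 0.00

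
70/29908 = 35/14954=0.00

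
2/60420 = 1/30210 = 0.00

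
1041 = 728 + 313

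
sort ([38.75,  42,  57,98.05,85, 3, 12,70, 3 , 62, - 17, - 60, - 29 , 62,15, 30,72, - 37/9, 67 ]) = [ - 60,  -  29, - 17,-37/9, 3, 3, 12, 15, 30, 38.75, 42, 57, 62, 62, 67,70,72,85, 98.05]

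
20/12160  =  1/608 = 0.00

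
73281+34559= 107840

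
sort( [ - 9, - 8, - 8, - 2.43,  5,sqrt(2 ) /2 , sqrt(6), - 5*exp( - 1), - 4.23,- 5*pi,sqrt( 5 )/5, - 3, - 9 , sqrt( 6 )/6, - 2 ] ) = [ - 5*pi, - 9,-9, - 8,-8, - 4.23, - 3, - 2.43, - 2, - 5 * exp( - 1 ), sqrt( 6 ) /6,  sqrt (5 )/5,sqrt(2) /2,  sqrt ( 6 ),5]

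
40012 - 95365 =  - 55353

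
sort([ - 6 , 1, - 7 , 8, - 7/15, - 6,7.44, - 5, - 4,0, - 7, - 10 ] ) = [ - 10, - 7, - 7,-6  , - 6, - 5, - 4,-7/15, 0,1,  7.44, 8 ] 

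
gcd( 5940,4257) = 99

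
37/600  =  37/600 = 0.06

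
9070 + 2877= 11947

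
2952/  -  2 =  - 1476/1 = - 1476.00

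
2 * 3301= 6602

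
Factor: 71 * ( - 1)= - 71^1  =  - 71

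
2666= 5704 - 3038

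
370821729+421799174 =792620903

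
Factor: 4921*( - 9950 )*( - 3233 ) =2^1 * 5^2*7^1 *19^1*37^1*53^1*61^1*199^1 = 158300450350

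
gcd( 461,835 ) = 1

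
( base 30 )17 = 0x25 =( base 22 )1F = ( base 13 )2B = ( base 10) 37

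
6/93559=6/93559 = 0.00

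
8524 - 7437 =1087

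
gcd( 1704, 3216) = 24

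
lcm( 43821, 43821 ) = 43821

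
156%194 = 156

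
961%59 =17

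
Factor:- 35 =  - 5^1 *7^1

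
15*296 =4440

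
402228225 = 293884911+108343314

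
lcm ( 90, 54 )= 270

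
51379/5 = 10275 + 4/5 =10275.80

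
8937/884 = 10+97/884 = 10.11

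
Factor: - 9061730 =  - 2^1*5^1 * 71^1 * 12763^1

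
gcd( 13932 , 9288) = 4644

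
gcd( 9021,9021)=9021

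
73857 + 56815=130672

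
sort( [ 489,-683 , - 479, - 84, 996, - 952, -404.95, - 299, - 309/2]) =[ - 952, - 683 , - 479, - 404.95, -299, - 309/2,  -  84,489,996]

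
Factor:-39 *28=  - 2^2* 3^1*7^1*13^1 = - 1092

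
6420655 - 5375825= 1044830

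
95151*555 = 52808805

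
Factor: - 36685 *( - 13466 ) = 2^1*5^1 * 11^1*23^1* 29^1* 6733^1 = 494000210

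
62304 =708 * 88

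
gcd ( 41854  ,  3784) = 2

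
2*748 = 1496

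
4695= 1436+3259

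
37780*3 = 113340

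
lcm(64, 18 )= 576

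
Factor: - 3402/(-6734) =3^5*13^(-1)*37^( - 1 )  =  243/481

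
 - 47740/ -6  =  23870/3 = 7956.67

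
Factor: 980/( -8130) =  - 98/813 = - 2^1 * 3^( - 1) * 7^2 * 271^( - 1)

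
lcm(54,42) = 378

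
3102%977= 171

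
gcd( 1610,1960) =70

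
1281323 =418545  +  862778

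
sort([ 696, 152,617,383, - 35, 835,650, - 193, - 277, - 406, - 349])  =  [ - 406,-349,-277,- 193, - 35,152,383,617,650, 696, 835]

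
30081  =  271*111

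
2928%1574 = 1354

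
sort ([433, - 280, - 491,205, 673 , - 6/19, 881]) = [ - 491 , - 280,  -  6/19 , 205, 433, 673, 881]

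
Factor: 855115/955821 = 3^( - 1)*5^1*37^( - 1)*79^( - 1)*109^( - 1)*171023^1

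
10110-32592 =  - 22482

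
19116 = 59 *324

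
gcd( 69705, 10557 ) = 9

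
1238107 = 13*95239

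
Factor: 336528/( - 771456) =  - 171/392 = - 2^( - 3)*3^2*7^(-2)*19^1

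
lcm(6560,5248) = 26240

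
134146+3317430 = 3451576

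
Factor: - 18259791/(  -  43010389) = 3^1 * 11^1*191^1 * 2897^1 * 43010389^(  -  1) 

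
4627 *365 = 1688855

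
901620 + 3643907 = 4545527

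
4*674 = 2696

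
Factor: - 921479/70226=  - 2^(-1 ) * 37^(-1)*971^1 = - 971/74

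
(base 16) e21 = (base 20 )90H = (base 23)6j6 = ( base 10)3617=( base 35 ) 2XC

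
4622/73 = 4622/73=63.32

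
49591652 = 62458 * 794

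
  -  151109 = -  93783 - 57326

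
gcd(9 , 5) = 1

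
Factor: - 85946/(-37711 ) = 98/43 =2^1 * 7^2*43^( - 1) 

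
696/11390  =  348/5695= 0.06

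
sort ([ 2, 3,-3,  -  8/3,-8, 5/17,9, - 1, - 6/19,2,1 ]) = [ - 8, - 3,-8/3,-1, - 6/19,5/17,1,2, 2, 3,9] 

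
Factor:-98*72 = -7056 = - 2^4*3^2*7^2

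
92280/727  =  126+678/727 = 126.93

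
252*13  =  3276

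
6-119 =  - 113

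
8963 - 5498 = 3465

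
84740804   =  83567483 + 1173321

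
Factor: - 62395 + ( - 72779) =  - 2^1 * 3^1*13^1*1733^1 = - 135174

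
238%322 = 238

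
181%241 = 181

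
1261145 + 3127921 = 4389066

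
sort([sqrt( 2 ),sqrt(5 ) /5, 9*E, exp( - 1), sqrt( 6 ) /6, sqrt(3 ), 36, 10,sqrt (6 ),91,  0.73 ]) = [ exp ( - 1), sqrt ( 6) /6,  sqrt( 5) /5, 0.73, sqrt( 2),sqrt( 3), sqrt( 6) , 10, 9*E, 36,91] 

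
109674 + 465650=575324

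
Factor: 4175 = 5^2*167^1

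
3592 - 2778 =814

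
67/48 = 67/48 =1.40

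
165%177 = 165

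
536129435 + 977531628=1513661063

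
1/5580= 1/5580 =0.00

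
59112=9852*6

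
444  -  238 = 206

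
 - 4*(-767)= 3068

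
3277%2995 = 282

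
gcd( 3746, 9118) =2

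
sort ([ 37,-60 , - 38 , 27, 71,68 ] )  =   [ - 60, - 38,27, 37, 68,71 ]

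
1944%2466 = 1944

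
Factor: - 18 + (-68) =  - 86 = -2^1 * 43^1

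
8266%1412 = 1206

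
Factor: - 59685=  - 3^1*5^1*23^1*173^1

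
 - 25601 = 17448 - 43049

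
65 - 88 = - 23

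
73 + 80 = 153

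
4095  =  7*585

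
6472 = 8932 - 2460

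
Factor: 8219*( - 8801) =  - 13^1*677^1*8219^1= - 72335419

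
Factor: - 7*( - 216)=2^3*3^3*7^1 = 1512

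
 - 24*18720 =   -  449280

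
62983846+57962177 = 120946023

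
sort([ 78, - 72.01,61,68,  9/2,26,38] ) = [- 72.01, 9/2,26,38, 61, 68,78] 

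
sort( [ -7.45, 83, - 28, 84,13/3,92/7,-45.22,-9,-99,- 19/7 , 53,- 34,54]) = [ - 99, - 45.22,  -  34,-28,-9, -7.45,- 19/7,13/3,92/7,53,54,83, 84]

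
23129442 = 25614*903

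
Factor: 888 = 2^3 * 3^1*37^1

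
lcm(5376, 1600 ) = 134400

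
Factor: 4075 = 5^2* 163^1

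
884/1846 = 34/71 = 0.48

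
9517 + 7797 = 17314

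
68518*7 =479626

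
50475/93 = 542  +  23/31 = 542.74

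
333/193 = 333/193 = 1.73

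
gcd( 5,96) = 1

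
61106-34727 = 26379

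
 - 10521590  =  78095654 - 88617244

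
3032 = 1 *3032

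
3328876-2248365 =1080511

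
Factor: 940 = 2^2*5^1* 47^1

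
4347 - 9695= - 5348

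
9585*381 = 3651885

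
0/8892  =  0 = 0.00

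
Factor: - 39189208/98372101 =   -  2^3*19^( - 1 )*29^1* 31^1 * 5449^1*5177479^ (-1)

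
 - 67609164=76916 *( - 879)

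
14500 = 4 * 3625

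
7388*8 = 59104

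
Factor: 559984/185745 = 2^4*3^( - 1)*5^(  -  1)*7^( - 1) * 29^( - 1)*31^1*61^(-1)*1129^1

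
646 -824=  - 178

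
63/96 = 21/32= 0.66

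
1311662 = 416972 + 894690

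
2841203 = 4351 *653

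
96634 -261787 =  - 165153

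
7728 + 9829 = 17557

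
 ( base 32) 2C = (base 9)84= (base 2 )1001100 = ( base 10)76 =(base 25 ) 31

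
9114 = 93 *98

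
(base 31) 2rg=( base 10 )2775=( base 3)10210210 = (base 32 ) 2mn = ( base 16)ad7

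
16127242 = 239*67478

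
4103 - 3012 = 1091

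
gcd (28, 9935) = 1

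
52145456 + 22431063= 74576519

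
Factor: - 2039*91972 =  - 187530908 = - 2^2*2039^1*22993^1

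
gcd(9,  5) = 1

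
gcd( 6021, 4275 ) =9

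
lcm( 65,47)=3055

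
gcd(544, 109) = 1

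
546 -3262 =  - 2716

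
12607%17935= 12607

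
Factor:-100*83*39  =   -323700 = - 2^2* 3^1*5^2*13^1*83^1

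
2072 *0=0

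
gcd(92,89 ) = 1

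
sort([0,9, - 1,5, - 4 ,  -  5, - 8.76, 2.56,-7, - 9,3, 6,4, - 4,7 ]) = [-9, - 8.76, -7,-5,-4, - 4, - 1,0,2.56 , 3,4,5,6,7 , 9 ]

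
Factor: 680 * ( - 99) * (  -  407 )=2^3*3^2 * 5^1 * 11^2*17^1*37^1 = 27399240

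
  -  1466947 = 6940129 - 8407076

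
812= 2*406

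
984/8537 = 984/8537 = 0.12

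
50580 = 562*90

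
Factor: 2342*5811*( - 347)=-4722448614 = - 2^1*3^1*13^1*149^1*347^1*1171^1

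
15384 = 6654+8730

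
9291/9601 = 9291/9601 = 0.97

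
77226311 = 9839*7849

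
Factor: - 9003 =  - 3^1*3001^1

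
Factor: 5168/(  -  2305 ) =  - 2^4*5^( - 1)*17^1 *19^1*461^( - 1)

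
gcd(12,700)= 4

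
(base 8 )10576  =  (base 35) 3MX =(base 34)3to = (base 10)4478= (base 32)4bu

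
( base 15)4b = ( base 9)78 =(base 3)2122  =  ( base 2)1000111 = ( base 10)71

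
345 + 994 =1339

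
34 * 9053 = 307802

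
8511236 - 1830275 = 6680961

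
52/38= 1 + 7/19 = 1.37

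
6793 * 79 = 536647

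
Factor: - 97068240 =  - 2^4*3^3*5^1*44939^1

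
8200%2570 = 490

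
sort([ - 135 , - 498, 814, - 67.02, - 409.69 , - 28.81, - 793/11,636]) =[-498, - 409.69, - 135, - 793/11,-67.02, - 28.81, 636, 814 ] 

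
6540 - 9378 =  - 2838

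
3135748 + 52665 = 3188413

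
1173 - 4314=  - 3141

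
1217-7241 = -6024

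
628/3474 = 314/1737= 0.18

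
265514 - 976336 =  - 710822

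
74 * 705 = 52170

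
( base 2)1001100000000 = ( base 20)C34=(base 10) 4864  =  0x1300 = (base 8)11400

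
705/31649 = 705/31649 = 0.02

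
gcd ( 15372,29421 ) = 63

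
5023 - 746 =4277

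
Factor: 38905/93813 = 3^( - 1 )*5^1*31^1 * 251^1*  31271^( - 1 )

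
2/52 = 1/26 = 0.04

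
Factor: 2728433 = 331^1 * 8243^1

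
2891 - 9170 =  - 6279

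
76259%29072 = 18115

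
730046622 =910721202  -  180674580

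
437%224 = 213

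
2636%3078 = 2636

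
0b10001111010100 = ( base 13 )4237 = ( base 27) cfj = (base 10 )9172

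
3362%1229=904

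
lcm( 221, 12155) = 12155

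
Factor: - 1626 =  - 2^1*3^1*271^1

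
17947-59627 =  - 41680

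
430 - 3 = 427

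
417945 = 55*7599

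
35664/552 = 1486/23 = 64.61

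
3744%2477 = 1267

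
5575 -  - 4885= 10460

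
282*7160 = 2019120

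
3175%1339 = 497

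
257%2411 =257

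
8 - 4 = 4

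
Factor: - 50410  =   - 2^1*5^1*71^2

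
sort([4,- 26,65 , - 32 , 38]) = [ - 32, - 26, 4, 38 , 65]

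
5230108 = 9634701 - 4404593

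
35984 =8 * 4498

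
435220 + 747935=1183155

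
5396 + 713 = 6109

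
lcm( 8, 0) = 0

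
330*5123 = 1690590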